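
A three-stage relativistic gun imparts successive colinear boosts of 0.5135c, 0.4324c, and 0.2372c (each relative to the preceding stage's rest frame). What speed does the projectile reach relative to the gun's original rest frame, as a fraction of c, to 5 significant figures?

u ≈ 0.85437c

Compose boost 2: (0.4324 + 0.5135)/(1 + 0.4324×0.5135) = 0.94590/1.222037 = 0.7740352
Compose boost 3: (0.2372 + 0.7740352)/(1 + 0.2372×0.7740352) = 1.011235/1.183601 = 0.85437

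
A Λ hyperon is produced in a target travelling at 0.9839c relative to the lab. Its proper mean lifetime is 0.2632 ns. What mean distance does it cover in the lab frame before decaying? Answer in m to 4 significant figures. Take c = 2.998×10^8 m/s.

d ≈ 0.4344 m

γ = 1/√(1 − 0.9839²) = 5.59535
Dilated lifetime: Δt = γτ₀ = 5.59535 × 0.2632 ns = 1.47270 ns
d = vΔt = 0.9839c × 1.47270 ns = 2.94973×10^8 m/s × 1.47270×10^-9 s = 0.4344 m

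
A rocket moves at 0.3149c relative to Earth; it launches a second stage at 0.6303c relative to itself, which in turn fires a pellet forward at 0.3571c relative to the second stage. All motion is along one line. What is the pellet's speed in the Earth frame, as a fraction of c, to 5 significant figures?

u ≈ 0.89399c

Compose boost 2: (0.6303 + 0.3149)/(1 + 0.6303×0.3149) = 0.94520/1.198481 = 0.7886647
Compose boost 3: (0.3571 + 0.7886647)/(1 + 0.3571×0.7886647) = 1.145765/1.281632 = 0.89399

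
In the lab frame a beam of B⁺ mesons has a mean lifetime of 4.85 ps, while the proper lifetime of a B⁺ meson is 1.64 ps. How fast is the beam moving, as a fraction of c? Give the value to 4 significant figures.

β ≈ 0.9411

γ = Δt/τ₀ = 4.85/1.64 = 2.95732
β = √(1 − 1/γ²) = √(1 − 1/2.95732²) = 0.9411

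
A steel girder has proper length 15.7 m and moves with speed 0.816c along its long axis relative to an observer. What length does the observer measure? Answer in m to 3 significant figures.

γ = 1/√(1 − 0.816²) = 1.7299
Length contraction: L = L₀/γ = 15.7/1.7299 = 9.08 m

L ≈ 9.08 m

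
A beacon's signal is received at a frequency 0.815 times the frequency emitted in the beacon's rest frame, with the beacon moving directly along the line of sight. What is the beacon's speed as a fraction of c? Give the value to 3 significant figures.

f_obs/f_src = √((1−β)/(1+β)) = 0.815  ⇒  (1−β)/(1+β) = 0.66422
β = |1 − D²|/(1 + D²) = |1 − 0.66422|/(1 + 0.66422) = 0.202

β ≈ 0.202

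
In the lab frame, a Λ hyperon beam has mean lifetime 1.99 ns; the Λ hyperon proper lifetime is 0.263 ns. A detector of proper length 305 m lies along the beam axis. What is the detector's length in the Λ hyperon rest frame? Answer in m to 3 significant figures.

Time dilation ⇒ γ = Δt/τ₀ = 1.99/0.263 = 7.5665
Length contraction: L = L₀/γ = 305/7.5665 = 40.3 m

L ≈ 40.3 m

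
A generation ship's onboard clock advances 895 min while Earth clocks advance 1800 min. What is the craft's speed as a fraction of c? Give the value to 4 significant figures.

γ = Δt/τ₀ = 1800/895 = 2.01117
β = √(1 − 1/γ²) = √(1 − 1/2.01117²) = 0.8676

β ≈ 0.8676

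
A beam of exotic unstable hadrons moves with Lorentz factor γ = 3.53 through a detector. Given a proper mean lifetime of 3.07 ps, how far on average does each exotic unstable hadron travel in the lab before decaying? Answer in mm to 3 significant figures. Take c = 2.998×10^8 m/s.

β = √(1 − 1/γ²) = √(1 − 1/3.53²) = 0.95904
Dilated lifetime: Δt = γτ₀ = 3.53 × 3.07 ps = 10.837 ps
d = vΔt = 0.95904c × 10.837 ps = 2.8752×10^8 m/s × 1.0837×10^-11 s = 3.12 mm

d ≈ 3.12 mm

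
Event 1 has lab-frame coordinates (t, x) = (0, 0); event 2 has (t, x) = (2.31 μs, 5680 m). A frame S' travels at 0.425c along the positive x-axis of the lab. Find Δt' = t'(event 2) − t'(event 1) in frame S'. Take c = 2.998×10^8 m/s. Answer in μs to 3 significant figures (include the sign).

γ = 1/√(1 − 0.425²) = 1.1047
Δt' = γ(Δt − vΔx/c²) = 1.1047 × (2.31 μs − 0.425×5680 m / (2.998×10^8 m/s))
= 1.1047 × (-5.7420 μs) = -6.34 μs

Δt' ≈ -6.34 μs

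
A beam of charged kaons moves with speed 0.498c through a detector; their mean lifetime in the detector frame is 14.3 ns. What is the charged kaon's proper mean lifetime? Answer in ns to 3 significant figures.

γ = 1/√(1 − 0.498²) = 1.1532
Proper time: τ₀ = Δt/γ = 14.3/1.1532 = 12.4 ns

τ₀ ≈ 12.4 ns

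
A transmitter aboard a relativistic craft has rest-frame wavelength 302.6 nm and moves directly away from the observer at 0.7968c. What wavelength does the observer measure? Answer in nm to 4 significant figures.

Relativistic Doppler: λ_obs = λ_src √((1+β)/(1−β))
= 302.6 × √(1.79680/0.203200) = 302.6 × 2.97364 = 899.8 nm

λ_obs ≈ 899.8 nm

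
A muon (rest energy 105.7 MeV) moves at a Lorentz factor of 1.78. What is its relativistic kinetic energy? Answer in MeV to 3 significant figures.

K ≈ 82.4 MeV

γ = 1.78 (given)
K = (γ − 1)m₀c² = (1.78 − 1) × 105.7 MeV = 0.78000 × 105.7 MeV = 82.4 MeV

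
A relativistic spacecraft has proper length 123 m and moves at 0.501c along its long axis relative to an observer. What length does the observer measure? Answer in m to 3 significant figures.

γ = 1/√(1 − 0.501²) = 1.1555
Length contraction: L = L₀/γ = 123/1.1555 = 106 m

L ≈ 106 m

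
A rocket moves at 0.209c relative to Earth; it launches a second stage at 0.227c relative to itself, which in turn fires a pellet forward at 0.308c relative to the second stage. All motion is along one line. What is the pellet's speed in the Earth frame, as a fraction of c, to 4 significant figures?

u ≈ 0.6420c

Compose boost 2: (0.227 + 0.209)/(1 + 0.227×0.209) = 0.4360/1.04744 = 0.416252
Compose boost 3: (0.308 + 0.416252)/(1 + 0.308×0.416252) = 0.724252/1.12821 = 0.6420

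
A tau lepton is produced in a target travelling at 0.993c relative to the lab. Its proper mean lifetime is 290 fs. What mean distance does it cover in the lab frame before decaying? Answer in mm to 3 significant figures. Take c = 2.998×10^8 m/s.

γ = 1/√(1 − 0.993²) = 8.4664
Dilated lifetime: Δt = γτ₀ = 8.4664 × 290 fs = 2455.2 fs
d = vΔt = 0.993c × 2455.2 fs = 2.9770×10^8 m/s × 2.4552×10^-12 s = 0.731 mm

d ≈ 0.731 mm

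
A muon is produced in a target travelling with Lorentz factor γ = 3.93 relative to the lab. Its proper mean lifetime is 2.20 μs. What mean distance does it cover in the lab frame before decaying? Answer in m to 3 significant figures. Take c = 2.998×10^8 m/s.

d ≈ 2510 m

β = √(1 − 1/γ²) = √(1 − 1/3.93²) = 0.96709
Dilated lifetime: Δt = γτ₀ = 3.93 × 2.20 μs = 8.6460 μs
d = vΔt = 0.96709c × 8.6460 μs = 2.8993×10^8 m/s × 8.6460×10^-6 s = 2510 m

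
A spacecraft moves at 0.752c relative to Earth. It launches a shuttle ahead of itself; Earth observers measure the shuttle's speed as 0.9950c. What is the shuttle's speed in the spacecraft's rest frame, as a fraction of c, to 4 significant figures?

u' ≈ 0.9652c

Inverse velocity addition: u' = (u − v)/(1 − uv/c²)
= (0.9950 − 0.752)/(1 − 0.9950×0.752) = 0.2430/0.251760 = 0.9652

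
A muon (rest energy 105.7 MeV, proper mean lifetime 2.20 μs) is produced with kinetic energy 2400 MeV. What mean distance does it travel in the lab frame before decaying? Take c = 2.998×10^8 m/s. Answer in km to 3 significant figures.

γ = 1 + K/(m₀c²) = 1 + 2400/105.7 = 23.706
β = √(1 − 1/γ²) = 0.99911
Dilated lifetime: γτ₀ = 23.706 × 2.20 μs = 52.153 μs
d = βc·γτ₀ = 0.99911 × (2.998×10^8 m/s) × 5.2153×10^-5 s = 15.6 km

d ≈ 15.6 km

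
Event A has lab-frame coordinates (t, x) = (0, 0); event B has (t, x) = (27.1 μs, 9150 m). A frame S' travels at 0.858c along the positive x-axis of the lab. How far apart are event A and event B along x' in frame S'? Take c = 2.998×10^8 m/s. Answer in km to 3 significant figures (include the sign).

Δx' ≈ 4.24 km

γ = 1/√(1 − 0.858²) = 1.9469
Δx' = γ(Δx − vΔt) = 1.9469 × (9150 m − 0.858×(2.998×10^8 m/s)×27.1×10^-6 s)
= 1.9469 × (2179.1 m) = 4.24 km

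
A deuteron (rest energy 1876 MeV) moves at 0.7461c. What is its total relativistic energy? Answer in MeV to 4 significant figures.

γ = 1/√(1 − 0.7461²) = 1.50188
E = γm₀c² = 1.50188 × 1876 MeV = 2818 MeV

E ≈ 2818 MeV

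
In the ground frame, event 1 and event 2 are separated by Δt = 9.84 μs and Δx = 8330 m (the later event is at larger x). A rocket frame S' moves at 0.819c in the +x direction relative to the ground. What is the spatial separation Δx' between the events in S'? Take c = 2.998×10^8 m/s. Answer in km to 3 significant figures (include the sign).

γ = 1/√(1 − 0.819²) = 1.7428
Δx' = γ(Δx − vΔt) = 1.7428 × (8330 m − 0.819×(2.998×10^8 m/s)×9.84×10^-6 s)
= 1.7428 × (5913.9 m) = 10.3 km

Δx' ≈ 10.3 km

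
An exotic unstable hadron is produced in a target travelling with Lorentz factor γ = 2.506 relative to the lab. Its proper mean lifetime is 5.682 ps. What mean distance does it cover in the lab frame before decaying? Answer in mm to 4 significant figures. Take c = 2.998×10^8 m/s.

d ≈ 3.914 mm

β = √(1 − 1/γ²) = √(1 − 1/2.506²) = 0.916933
Dilated lifetime: Δt = γτ₀ = 2.506 × 5.682 ps = 14.2391 ps
d = vΔt = 0.916933c × 14.2391 ps = 2.74896×10^8 m/s × 1.42391×10^-11 s = 3.914 mm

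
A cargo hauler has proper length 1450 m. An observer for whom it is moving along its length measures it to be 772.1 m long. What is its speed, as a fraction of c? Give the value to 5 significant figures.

β ≈ 0.84644

γ = L₀/L = 1450/772.1 = 1.877995
β = √(1 − 1/γ²) = 0.84644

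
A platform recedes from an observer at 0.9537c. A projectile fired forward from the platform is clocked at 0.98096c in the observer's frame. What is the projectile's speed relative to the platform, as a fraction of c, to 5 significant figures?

u' ≈ 0.42291c

Inverse velocity addition: u' = (u − v)/(1 − uv/c²)
= (0.98096 − 0.9537)/(1 − 0.98096×0.9537) = 0.027260/0.06445845 = 0.42291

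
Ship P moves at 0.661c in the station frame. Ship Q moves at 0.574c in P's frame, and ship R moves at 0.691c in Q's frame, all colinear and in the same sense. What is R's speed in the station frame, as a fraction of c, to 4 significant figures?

u ≈ 0.9800c

Compose boost 2: (0.574 + 0.661)/(1 + 0.574×0.661) = 1.235/1.37941 = 0.895308
Compose boost 3: (0.691 + 0.895308)/(1 + 0.691×0.895308) = 1.58631/1.61866 = 0.9800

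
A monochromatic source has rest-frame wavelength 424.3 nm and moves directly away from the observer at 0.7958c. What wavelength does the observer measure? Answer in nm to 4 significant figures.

λ_obs ≈ 1258 nm

Relativistic Doppler: λ_obs = λ_src √((1+β)/(1−β))
= 424.3 × √(1.79580/0.204200) = 424.3 × 2.96552 = 1258 nm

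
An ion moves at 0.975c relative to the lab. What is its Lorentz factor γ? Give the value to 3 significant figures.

γ ≈ 4.50

γ = 1/√(1 − β²) = 1/√(1 − 0.975²) = 1/√(0.049375) = 4.50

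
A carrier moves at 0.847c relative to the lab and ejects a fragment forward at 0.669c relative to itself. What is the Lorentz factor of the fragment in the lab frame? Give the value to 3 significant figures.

u_lab = (0.669 + 0.847)/(1 + 0.669×0.847) = 1.516/1.56664 = 0.967674
γ = 1/√(1 − 0.967674²) = 3.97

γ ≈ 3.97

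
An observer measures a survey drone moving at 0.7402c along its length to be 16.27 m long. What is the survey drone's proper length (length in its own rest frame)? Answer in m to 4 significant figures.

L₀ ≈ 24.20 m

γ = 1/√(1 − 0.7402²) = 1.48724
L₀ = γL = 1.48724 × 16.27 = 24.20 m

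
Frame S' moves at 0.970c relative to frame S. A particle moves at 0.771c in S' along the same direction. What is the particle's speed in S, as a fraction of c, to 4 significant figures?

u ≈ 0.9961c

Relativistic velocity addition: u = (u' + v)/(1 + u'v/c²)
= (0.771 + 0.970)/(1 + 0.771×0.970) = 1.741/1.74787 = 0.9961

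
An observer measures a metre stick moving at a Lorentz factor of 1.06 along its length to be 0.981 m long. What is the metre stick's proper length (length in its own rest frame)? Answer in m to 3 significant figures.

L₀ ≈ 1.04 m

γ = 1.06 (given)
L₀ = γL = 1.06 × 0.981 = 1.04 m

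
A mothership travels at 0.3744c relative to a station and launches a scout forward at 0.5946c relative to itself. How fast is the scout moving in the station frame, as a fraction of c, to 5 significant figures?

Compose boost 2: (0.5946 + 0.3744)/(1 + 0.5946×0.3744) = 0.96900/1.222618 = 0.79256

u ≈ 0.79256c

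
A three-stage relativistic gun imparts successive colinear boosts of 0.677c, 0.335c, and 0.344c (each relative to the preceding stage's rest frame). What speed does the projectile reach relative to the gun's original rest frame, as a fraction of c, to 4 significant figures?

Compose boost 2: (0.335 + 0.677)/(1 + 0.335×0.677) = 1.012/1.22680 = 0.824914
Compose boost 3: (0.344 + 0.824914)/(1 + 0.344×0.824914) = 1.16891/1.28377 = 0.9105

u ≈ 0.9105c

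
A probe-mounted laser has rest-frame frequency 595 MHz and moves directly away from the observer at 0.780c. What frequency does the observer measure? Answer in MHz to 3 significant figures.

Relativistic Doppler: f_obs = f_src √((1−β)/(1+β))
= 595 × √(0.22000/1.7800) = 595 × 0.35156 = 209 MHz

f_obs ≈ 209 MHz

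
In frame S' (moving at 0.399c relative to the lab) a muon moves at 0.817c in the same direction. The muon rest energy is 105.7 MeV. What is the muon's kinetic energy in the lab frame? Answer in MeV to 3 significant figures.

K ≈ 159 MeV

u_lab = (0.817 + 0.399)/(1 + 0.817×0.399) = 0.917055
γ = 1/√(1 − 0.917055²) = 2.5078
K = (γ − 1)m₀c² = (2.5078 − 1) × 105.7 = 1.5078 × 105.7 = 159 MeV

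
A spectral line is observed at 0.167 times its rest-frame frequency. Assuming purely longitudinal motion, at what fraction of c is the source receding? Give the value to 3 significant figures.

β ≈ 0.946

f_obs/f_src = √((1−β)/(1+β)) = 0.167  ⇒  (1−β)/(1+β) = 0.027889
β = |1 − D²|/(1 + D²) = |1 − 0.027889|/(1 + 0.027889) = 0.946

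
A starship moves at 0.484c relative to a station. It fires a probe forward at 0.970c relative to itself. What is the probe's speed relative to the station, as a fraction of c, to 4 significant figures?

Relativistic velocity addition: u = (u' + v)/(1 + u'v/c²)
= (0.970 + 0.484)/(1 + 0.970×0.484) = 1.454/1.46948 = 0.9895

u ≈ 0.9895c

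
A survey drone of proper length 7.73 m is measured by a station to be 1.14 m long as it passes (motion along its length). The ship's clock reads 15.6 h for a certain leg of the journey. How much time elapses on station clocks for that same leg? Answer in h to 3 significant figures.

Length contraction ⇒ γ = L₀/L = 7.73/1.14 = 6.7807
Time dilation: Δt = γτ₀ = 6.7807 × 15.6 h = 106 h

Δt ≈ 106 h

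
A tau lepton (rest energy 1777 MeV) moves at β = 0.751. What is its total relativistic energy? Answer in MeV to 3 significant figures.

γ = 1/√(1 − 0.751²) = 1.5145
E = γm₀c² = 1.5145 × 1777 MeV = 2690 MeV

E ≈ 2690 MeV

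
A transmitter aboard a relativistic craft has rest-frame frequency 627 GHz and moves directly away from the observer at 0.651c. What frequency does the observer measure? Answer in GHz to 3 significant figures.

Relativistic Doppler: f_obs = f_src √((1−β)/(1+β))
= 627 × √(0.34900/1.6510) = 627 × 0.45977 = 288 GHz

f_obs ≈ 288 GHz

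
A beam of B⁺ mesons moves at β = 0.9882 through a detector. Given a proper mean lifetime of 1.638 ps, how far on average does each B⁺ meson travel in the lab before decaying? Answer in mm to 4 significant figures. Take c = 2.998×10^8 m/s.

γ = 1/√(1 − 0.9882²) = 6.52873
Dilated lifetime: Δt = γτ₀ = 6.52873 × 1.638 ps = 10.6941 ps
d = vΔt = 0.9882c × 10.6941 ps = 2.96262×10^8 m/s × 1.06941×10^-11 s = 3.168 mm

d ≈ 3.168 mm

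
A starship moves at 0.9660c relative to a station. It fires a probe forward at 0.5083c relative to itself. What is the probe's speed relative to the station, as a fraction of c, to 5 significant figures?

u ≈ 0.98879c

Relativistic velocity addition: u = (u' + v)/(1 + u'v/c²)
= (0.5083 + 0.9660)/(1 + 0.5083×0.9660) = 1.4743/1.491018 = 0.98879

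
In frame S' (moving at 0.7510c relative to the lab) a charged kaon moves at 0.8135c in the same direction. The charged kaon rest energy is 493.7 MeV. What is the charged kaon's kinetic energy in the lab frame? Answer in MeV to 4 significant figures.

K ≈ 1577 MeV

u_lab = (0.8135 + 0.7510)/(1 + 0.8135×0.7510) = 0.9711730
γ = 1/√(1 − 0.9711730²) = 4.19506
K = (γ − 1)m₀c² = (4.19506 − 1) × 493.7 = 3.19506 × 493.7 = 1577 MeV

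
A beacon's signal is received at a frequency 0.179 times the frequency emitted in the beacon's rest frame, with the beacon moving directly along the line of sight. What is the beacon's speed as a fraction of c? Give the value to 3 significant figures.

f_obs/f_src = √((1−β)/(1+β)) = 0.179  ⇒  (1−β)/(1+β) = 0.032041
β = |1 − D²|/(1 + D²) = |1 − 0.032041|/(1 + 0.032041) = 0.938

β ≈ 0.938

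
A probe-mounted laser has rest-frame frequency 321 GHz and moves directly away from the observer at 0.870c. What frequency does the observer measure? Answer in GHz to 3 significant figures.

Relativistic Doppler: f_obs = f_src √((1−β)/(1+β))
= 321 × √(0.13000/1.8700) = 321 × 0.26366 = 84.6 GHz

f_obs ≈ 84.6 GHz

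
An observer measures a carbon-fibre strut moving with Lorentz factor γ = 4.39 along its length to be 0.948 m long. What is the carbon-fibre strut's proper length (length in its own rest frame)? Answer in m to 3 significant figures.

γ = 4.39 (given)
L₀ = γL = 4.39 × 0.948 = 4.16 m

L₀ ≈ 4.16 m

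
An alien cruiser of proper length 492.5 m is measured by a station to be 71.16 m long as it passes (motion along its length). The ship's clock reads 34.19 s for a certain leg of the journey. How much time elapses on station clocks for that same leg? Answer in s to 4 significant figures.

Δt ≈ 236.6 s

Length contraction ⇒ γ = L₀/L = 492.5/71.16 = 6.92102
Time dilation: Δt = γτ₀ = 6.92102 × 34.19 s = 236.6 s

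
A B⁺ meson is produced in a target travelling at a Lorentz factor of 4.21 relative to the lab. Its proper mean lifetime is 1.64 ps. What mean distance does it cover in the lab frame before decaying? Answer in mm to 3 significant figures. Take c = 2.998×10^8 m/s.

β = √(1 − 1/γ²) = √(1 − 1/4.21²) = 0.97138
Dilated lifetime: Δt = γτ₀ = 4.21 × 1.64 ps = 6.9044 ps
d = vΔt = 0.97138c × 6.9044 ps = 2.9122×10^8 m/s × 6.9044×10^-12 s = 2.01 mm

d ≈ 2.01 mm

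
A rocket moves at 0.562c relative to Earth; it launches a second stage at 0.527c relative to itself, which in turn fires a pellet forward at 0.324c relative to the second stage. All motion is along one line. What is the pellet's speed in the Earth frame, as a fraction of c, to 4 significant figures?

u ≈ 0.9151c

Compose boost 2: (0.527 + 0.562)/(1 + 0.527×0.562) = 1.089/1.29617 = 0.840165
Compose boost 3: (0.324 + 0.840165)/(1 + 0.324×0.840165) = 1.16416/1.27221 = 0.9151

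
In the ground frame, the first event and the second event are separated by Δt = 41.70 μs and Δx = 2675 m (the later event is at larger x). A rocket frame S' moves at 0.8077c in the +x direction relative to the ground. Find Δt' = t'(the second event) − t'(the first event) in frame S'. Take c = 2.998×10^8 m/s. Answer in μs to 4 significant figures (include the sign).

Δt' ≈ 58.50 μs

γ = 1/√(1 − 0.8077²) = 1.69608
Δt' = γ(Δt − vΔx/c²) = 1.69608 × (41.70 μs − 0.8077×2675 m / (2.998×10^8 m/s))
= 1.69608 × (34.4932 μs) = 58.50 μs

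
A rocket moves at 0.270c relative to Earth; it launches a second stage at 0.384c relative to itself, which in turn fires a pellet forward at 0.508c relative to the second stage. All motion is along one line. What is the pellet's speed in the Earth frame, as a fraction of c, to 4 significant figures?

Compose boost 2: (0.384 + 0.270)/(1 + 0.384×0.270) = 0.6540/1.10368 = 0.592563
Compose boost 3: (0.508 + 0.592563)/(1 + 0.508×0.592563) = 1.10056/1.30102 = 0.8459

u ≈ 0.8459c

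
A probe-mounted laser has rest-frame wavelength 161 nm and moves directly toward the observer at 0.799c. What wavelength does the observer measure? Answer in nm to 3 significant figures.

λ_obs ≈ 53.8 nm

Relativistic Doppler: λ_obs = λ_src √((1−β)/(1+β))
= 161 × √(0.20100/1.7990) = 161 × 0.33426 = 53.8 nm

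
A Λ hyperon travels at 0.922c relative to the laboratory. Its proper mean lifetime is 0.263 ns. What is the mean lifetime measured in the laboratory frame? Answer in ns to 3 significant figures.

γ = 1/√(1 − 0.922²) = 2.5827
Time dilation: Δt = γτ₀ = 2.5827 × 0.263 ns = 0.679 ns

Δt ≈ 0.679 ns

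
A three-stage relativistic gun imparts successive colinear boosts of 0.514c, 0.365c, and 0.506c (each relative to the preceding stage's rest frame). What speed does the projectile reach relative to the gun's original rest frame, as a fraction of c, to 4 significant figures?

u ≈ 0.9066c

Compose boost 2: (0.365 + 0.514)/(1 + 0.365×0.514) = 0.8790/1.18761 = 0.740142
Compose boost 3: (0.506 + 0.740142)/(1 + 0.506×0.740142) = 1.24614/1.37451 = 0.9066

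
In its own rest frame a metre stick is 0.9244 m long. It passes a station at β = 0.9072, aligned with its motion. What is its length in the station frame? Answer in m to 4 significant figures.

L ≈ 0.3889 m

γ = 1/√(1 − 0.9072²) = 2.37699
Length contraction: L = L₀/γ = 0.9244/2.37699 = 0.3889 m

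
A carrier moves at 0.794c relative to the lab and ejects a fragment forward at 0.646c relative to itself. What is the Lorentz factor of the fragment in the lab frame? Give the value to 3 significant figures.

γ ≈ 3.26

u_lab = (0.646 + 0.794)/(1 + 0.646×0.794) = 1.440/1.51292 = 0.951799
γ = 1/√(1 − 0.951799²) = 3.26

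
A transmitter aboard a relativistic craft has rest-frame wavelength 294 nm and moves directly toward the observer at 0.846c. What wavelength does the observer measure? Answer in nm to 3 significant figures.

Relativistic Doppler: λ_obs = λ_src √((1−β)/(1+β))
= 294 × √(0.15400/1.8460) = 294 × 0.28883 = 84.9 nm

λ_obs ≈ 84.9 nm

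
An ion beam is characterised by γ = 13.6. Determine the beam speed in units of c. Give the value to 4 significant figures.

β = √(1 − 1/γ²) = √(1 − 1/13.6²) = √(0.994593) = 0.9973

β ≈ 0.9973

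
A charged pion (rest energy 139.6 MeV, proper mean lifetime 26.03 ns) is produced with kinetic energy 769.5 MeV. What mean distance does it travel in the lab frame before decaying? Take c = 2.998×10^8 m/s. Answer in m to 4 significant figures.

γ = 1 + K/(m₀c²) = 1 + 769.5/139.6 = 6.51218
β = √(1 − 1/γ²) = 0.988140
Dilated lifetime: γτ₀ = 6.51218 × 26.03 ns = 169.512 ns
d = βc·γτ₀ = 0.988140 × (2.998×10^8 m/s) × 1.69512×10^-7 s = 50.22 m

d ≈ 50.22 m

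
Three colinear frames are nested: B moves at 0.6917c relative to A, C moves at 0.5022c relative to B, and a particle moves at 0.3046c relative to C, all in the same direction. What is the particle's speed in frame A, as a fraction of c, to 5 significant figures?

Compose boost 2: (0.5022 + 0.6917)/(1 + 0.5022×0.6917) = 1.1939/1.347372 = 0.8860955
Compose boost 3: (0.3046 + 0.8860955)/(1 + 0.3046×0.8860955) = 1.190695/1.269905 = 0.93763

u ≈ 0.93763c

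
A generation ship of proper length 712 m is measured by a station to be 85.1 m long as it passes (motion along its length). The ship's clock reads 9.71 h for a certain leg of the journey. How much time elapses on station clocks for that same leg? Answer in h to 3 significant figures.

Δt ≈ 81.2 h

Length contraction ⇒ γ = L₀/L = 712/85.1 = 8.3666
Time dilation: Δt = γτ₀ = 8.3666 × 9.71 h = 81.2 h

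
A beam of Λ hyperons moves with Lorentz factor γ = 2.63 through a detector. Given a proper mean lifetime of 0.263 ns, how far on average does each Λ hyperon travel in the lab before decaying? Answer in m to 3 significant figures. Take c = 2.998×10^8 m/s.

β = √(1 − 1/γ²) = √(1 − 1/2.63²) = 0.92489
Dilated lifetime: Δt = γτ₀ = 2.63 × 0.263 ns = 0.69169 ns
d = vΔt = 0.92489c × 0.69169 ns = 2.7728×10^8 m/s × 6.9169×10^-10 s = 0.192 m

d ≈ 0.192 m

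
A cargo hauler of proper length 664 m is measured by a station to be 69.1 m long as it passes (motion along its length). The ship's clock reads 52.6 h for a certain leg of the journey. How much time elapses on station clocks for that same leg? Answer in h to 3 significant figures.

Δt ≈ 505 h

Length contraction ⇒ γ = L₀/L = 664/69.1 = 9.6093
Time dilation: Δt = γτ₀ = 9.6093 × 52.6 h = 505 h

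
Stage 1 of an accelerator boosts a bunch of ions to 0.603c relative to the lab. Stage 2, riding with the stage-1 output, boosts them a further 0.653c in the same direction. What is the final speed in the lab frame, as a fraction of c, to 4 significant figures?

Compose boost 2: (0.653 + 0.603)/(1 + 0.653×0.603) = 1.256/1.39376 = 0.9012

u ≈ 0.9012c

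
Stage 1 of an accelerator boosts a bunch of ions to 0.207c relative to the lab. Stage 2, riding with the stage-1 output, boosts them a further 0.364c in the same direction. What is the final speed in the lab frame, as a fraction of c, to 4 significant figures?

Compose boost 2: (0.364 + 0.207)/(1 + 0.364×0.207) = 0.5710/1.07535 = 0.5310

u ≈ 0.5310c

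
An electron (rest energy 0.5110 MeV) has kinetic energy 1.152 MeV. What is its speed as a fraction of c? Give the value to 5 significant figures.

β ≈ 0.95162

γ = 1 + K/(m₀c²) = 1 + 1.152/0.5110 = 3.254403
β = √(1 − 1/γ²) = 0.95162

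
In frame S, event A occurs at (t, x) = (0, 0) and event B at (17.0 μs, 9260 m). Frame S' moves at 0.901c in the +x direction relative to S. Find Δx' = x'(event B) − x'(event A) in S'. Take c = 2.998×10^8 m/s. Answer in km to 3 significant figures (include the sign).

Δx' ≈ 10.8 km

γ = 1/√(1 − 0.901²) = 2.3051
Δx' = γ(Δx − vΔt) = 2.3051 × (9260 m − 0.901×(2.998×10^8 m/s)×17.0×10^-6 s)
= 2.3051 × (4668.0 m) = 10.8 km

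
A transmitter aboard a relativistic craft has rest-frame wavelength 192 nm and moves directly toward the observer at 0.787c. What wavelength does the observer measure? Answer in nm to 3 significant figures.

λ_obs ≈ 66.3 nm

Relativistic Doppler: λ_obs = λ_src √((1−β)/(1+β))
= 192 × √(0.21300/1.7870) = 192 × 0.34525 = 66.3 nm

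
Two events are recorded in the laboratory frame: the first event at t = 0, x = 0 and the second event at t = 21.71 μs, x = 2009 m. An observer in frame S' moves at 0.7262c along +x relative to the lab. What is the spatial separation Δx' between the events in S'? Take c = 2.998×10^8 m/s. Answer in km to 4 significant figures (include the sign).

γ = 1/√(1 − 0.7262²) = 1.45458
Δx' = γ(Δx − vΔt) = 1.45458 × (2009 m − 0.7262×(2.998×10^8 m/s)×21.71×10^-6 s)
= 1.45458 × (-2717.59 m) = -3.953 km

Δx' ≈ -3.953 km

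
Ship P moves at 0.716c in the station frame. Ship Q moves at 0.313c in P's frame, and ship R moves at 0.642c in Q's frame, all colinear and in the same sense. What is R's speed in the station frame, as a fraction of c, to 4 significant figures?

u ≈ 0.9629c

Compose boost 2: (0.313 + 0.716)/(1 + 0.313×0.716) = 1.029/1.22411 = 0.840612
Compose boost 3: (0.642 + 0.840612)/(1 + 0.642×0.840612) = 1.48261/1.53967 = 0.9629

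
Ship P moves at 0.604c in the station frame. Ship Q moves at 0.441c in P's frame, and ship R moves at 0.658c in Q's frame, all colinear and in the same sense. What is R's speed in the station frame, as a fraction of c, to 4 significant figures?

u ≈ 0.9613c

Compose boost 2: (0.441 + 0.604)/(1 + 0.441×0.604) = 1.045/1.26636 = 0.825197
Compose boost 3: (0.658 + 0.825197)/(1 + 0.658×0.825197) = 1.48320/1.54298 = 0.9613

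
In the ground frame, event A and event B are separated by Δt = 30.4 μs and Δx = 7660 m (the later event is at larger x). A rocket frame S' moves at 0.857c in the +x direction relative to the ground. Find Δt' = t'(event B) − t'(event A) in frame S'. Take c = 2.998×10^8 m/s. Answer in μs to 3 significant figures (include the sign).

γ = 1/√(1 − 0.857²) = 1.9406
Δt' = γ(Δt − vΔx/c²) = 1.9406 × (30.4 μs − 0.857×7660 m / (2.998×10^8 m/s))
= 1.9406 × (8.5033 μs) = 16.5 μs

Δt' ≈ 16.5 μs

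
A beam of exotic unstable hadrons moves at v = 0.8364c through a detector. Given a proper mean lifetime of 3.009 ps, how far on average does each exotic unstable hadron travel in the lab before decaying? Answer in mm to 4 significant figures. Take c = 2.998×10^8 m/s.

γ = 1/√(1 − 0.8364²) = 1.82442
Dilated lifetime: Δt = γτ₀ = 1.82442 × 3.009 ps = 5.48968 ps
d = vΔt = 0.8364c × 5.48968 ps = 2.50753×10^8 m/s × 5.48968×10^-12 s = 1.377 mm

d ≈ 1.377 mm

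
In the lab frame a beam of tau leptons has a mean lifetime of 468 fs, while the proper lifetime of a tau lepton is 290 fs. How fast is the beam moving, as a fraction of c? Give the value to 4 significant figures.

γ = Δt/τ₀ = 468/290 = 1.61379
β = √(1 − 1/γ²) = √(1 − 1/1.61379²) = 0.7849

β ≈ 0.7849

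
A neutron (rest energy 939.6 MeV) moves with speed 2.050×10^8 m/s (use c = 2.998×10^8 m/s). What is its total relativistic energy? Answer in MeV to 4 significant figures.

E ≈ 1288 MeV

β = v/c = 2.050×10^8 / 2.998×10^8 = 0.683789
γ = 1/√(1 − 0.683789²) = 1.37046
E = γm₀c² = 1.37046 × 939.6 MeV = 1288 MeV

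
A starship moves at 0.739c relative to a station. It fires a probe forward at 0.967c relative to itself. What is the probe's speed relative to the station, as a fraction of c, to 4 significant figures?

Relativistic velocity addition: u = (u' + v)/(1 + u'v/c²)
= (0.967 + 0.739)/(1 + 0.967×0.739) = 1.706/1.71461 = 0.9950

u ≈ 0.9950c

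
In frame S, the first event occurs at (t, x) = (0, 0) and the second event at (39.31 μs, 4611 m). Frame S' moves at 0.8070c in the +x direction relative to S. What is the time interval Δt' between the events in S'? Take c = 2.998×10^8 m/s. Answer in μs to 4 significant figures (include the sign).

γ = 1/√(1 − 0.8070²) = 1.69333
Δt' = γ(Δt − vΔx/c²) = 1.69333 × (39.31 μs − 0.8070×4611 m / (2.998×10^8 m/s))
= 1.69333 × (26.8981 μs) = 45.55 μs

Δt' ≈ 45.55 μs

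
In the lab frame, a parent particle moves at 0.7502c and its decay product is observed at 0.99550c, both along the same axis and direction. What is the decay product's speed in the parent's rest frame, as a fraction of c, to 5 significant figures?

u' ≈ 0.96889c

Inverse velocity addition: u' = (u − v)/(1 − uv/c²)
= (0.99550 − 0.7502)/(1 − 0.99550×0.7502) = 0.24530/0.2531759 = 0.96889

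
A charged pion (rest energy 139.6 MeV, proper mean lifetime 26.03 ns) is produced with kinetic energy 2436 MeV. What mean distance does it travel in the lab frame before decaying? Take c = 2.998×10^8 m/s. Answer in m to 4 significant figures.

γ = 1 + K/(m₀c²) = 1 + 2436/139.6 = 18.4499
β = √(1 − 1/γ²) = 0.998530
Dilated lifetime: γτ₀ = 18.4499 × 26.03 ns = 480.250 ns
d = βc·γτ₀ = 0.998530 × (2.998×10^8 m/s) × 4.80250×10^-7 s = 143.8 m

d ≈ 143.8 m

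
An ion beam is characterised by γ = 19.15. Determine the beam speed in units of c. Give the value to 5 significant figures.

β ≈ 0.99864

β = √(1 − 1/γ²) = √(1 − 1/19.15²) = √(0.9972731) = 0.99864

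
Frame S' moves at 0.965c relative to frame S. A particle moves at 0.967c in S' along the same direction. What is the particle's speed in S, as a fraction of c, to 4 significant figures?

u ≈ 0.9994c

Relativistic velocity addition: u = (u' + v)/(1 + u'v/c²)
= (0.967 + 0.965)/(1 + 0.967×0.965) = 1.932/1.93315 = 0.9994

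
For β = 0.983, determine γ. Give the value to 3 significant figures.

γ ≈ 5.45

γ = 1/√(1 − β²) = 1/√(1 − 0.983²) = 1/√(0.033711) = 5.45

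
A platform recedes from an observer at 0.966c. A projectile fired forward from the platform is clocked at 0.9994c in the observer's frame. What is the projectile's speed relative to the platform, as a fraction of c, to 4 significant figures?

Inverse velocity addition: u' = (u − v)/(1 − uv/c²)
= (0.9994 − 0.966)/(1 − 0.9994×0.966) = 0.03340/0.0345796 = 0.9659

u' ≈ 0.9659c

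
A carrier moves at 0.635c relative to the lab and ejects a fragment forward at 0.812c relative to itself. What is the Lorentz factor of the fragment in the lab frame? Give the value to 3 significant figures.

u_lab = (0.812 + 0.635)/(1 + 0.812×0.635) = 1.447/1.51562 = 0.954725
γ = 1/√(1 − 0.954725²) = 3.36

γ ≈ 3.36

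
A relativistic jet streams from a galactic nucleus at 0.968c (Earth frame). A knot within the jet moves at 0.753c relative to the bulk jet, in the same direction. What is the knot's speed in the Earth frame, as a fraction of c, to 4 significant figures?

Relativistic velocity addition: u = (u' + v)/(1 + u'v/c²)
= (0.753 + 0.968)/(1 + 0.753×0.968) = 1.721/1.72890 = 0.9954

u ≈ 0.9954c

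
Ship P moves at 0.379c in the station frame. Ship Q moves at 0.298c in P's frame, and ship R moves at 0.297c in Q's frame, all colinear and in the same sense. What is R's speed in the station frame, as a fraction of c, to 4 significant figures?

u ≈ 0.7668c

Compose boost 2: (0.298 + 0.379)/(1 + 0.298×0.379) = 0.6770/1.11294 = 0.608298
Compose boost 3: (0.297 + 0.608298)/(1 + 0.297×0.608298) = 0.905298/1.18066 = 0.7668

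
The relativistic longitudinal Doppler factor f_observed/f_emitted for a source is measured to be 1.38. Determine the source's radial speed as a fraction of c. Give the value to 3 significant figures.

β ≈ 0.311

f_obs/f_src = √((1+β)/(1−β)) = 1.38  ⇒  (1+β)/(1−β) = 1.9044
β = |1 − D²|/(1 + D²) = |1 − 1.9044|/(1 + 1.9044) = 0.311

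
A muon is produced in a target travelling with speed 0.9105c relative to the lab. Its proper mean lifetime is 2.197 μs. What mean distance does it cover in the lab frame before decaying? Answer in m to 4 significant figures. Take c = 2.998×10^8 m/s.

d ≈ 1450 m

γ = 1/√(1 − 0.9105²) = 2.41833
Dilated lifetime: Δt = γτ₀ = 2.41833 × 2.197 μs = 5.31306 μs
d = vΔt = 0.9105c × 5.31306 μs = 2.72968×10^8 m/s × 5.31306×10^-6 s = 1450 m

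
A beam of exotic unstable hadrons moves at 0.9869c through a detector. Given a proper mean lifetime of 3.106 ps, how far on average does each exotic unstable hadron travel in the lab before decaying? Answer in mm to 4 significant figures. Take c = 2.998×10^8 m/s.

γ = 1/√(1 − 0.9869²) = 6.19835
Dilated lifetime: Δt = γτ₀ = 6.19835 × 3.106 ps = 19.2521 ps
d = vΔt = 0.9869c × 19.2521 ps = 2.95873×10^8 m/s × 1.92521×10^-11 s = 5.696 mm

d ≈ 5.696 mm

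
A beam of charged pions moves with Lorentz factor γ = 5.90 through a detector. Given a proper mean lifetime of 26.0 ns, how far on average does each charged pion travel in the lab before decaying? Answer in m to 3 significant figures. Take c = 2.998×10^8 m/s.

β = √(1 − 1/γ²) = √(1 − 1/5.90²) = 0.98553
Dilated lifetime: Δt = γτ₀ = 5.90 × 26.0 ns = 153.40 ns
d = vΔt = 0.98553c × 153.40 ns = 2.9546×10^8 m/s × 1.5340×10^-7 s = 45.3 m

d ≈ 45.3 m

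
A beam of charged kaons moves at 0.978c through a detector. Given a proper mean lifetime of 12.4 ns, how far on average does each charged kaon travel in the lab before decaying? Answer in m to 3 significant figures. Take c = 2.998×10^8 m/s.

γ = 1/√(1 − 0.978²) = 4.7938
Dilated lifetime: Δt = γτ₀ = 4.7938 × 12.4 ns = 59.443 ns
d = vΔt = 0.978c × 59.443 ns = 2.9320×10^8 m/s × 5.9443×10^-8 s = 17.4 m

d ≈ 17.4 m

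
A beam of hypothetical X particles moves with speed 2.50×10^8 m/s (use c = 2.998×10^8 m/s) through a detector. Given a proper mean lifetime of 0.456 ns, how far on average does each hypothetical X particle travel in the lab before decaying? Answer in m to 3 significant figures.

β = v/c = 2.50×10^8 / 2.998×10^8 = 0.83389
γ = 1/√(1 − 0.83389²) = 1.8118
Dilated lifetime: Δt = γτ₀ = 1.8118 × 0.456 ns = 0.82619 ns
d = vΔt = 0.83389c × 0.82619 ns = 2.5000×10^8 m/s × 8.2619×10^-10 s = 0.207 m

d ≈ 0.207 m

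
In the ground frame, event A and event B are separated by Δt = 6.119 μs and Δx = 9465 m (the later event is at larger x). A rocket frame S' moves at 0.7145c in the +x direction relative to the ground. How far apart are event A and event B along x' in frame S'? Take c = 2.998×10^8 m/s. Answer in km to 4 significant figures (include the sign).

Δx' ≈ 11.66 km

γ = 1/√(1 − 0.7145²) = 1.42932
Δx' = γ(Δx − vΔt) = 1.42932 × (9465 m − 0.7145×(2.998×10^8 m/s)×6.119×10^-6 s)
= 1.42932 × (8154.27 m) = 11.66 km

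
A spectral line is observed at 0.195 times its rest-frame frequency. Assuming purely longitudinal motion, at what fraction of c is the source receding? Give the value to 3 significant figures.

f_obs/f_src = √((1−β)/(1+β)) = 0.195  ⇒  (1−β)/(1+β) = 0.038025
β = |1 − D²|/(1 + D²) = |1 − 0.038025|/(1 + 0.038025) = 0.927

β ≈ 0.927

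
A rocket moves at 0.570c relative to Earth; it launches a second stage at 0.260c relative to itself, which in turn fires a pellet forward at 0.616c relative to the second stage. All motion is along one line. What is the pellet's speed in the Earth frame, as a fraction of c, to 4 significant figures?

u ≈ 0.9264c

Compose boost 2: (0.260 + 0.570)/(1 + 0.260×0.570) = 0.8300/1.14820 = 0.722871
Compose boost 3: (0.616 + 0.722871)/(1 + 0.616×0.722871) = 1.33887/1.44529 = 0.9264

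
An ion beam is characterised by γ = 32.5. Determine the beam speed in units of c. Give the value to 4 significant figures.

β = √(1 − 1/γ²) = √(1 − 1/32.5²) = √(0.999053) = 0.9995

β ≈ 0.9995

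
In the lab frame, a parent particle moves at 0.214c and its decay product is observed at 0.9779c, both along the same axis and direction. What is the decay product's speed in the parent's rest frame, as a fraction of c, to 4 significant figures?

Inverse velocity addition: u' = (u − v)/(1 − uv/c²)
= (0.9779 − 0.214)/(1 − 0.9779×0.214) = 0.7639/0.790729 = 0.9661

u' ≈ 0.9661c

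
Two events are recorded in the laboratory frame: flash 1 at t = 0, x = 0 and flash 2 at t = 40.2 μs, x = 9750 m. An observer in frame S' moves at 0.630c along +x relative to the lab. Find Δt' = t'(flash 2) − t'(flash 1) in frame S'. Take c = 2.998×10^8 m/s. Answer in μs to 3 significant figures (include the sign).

γ = 1/√(1 − 0.630²) = 1.2877
Δt' = γ(Δt − vΔx/c²) = 1.2877 × (40.2 μs − 0.630×9750 m / (2.998×10^8 m/s))
= 1.2877 × (19.711 μs) = 25.4 μs

Δt' ≈ 25.4 μs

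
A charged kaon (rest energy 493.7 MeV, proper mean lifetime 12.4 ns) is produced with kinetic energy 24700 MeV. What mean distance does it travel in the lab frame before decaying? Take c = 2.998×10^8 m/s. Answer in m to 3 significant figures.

d ≈ 190 m

γ = 1 + K/(m₀c²) = 1 + 24700/493.7 = 51.030
β = √(1 − 1/γ²) = 0.99981
Dilated lifetime: γτ₀ = 51.030 × 12.4 ns = 632.78 ns
d = βc·γτ₀ = 0.99981 × (2.998×10^8 m/s) × 6.3278×10^-7 s = 190 m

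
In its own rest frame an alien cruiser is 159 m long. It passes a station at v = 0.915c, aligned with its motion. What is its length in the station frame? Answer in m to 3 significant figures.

L ≈ 64.1 m

γ = 1/√(1 − 0.915²) = 2.4786
Length contraction: L = L₀/γ = 159/2.4786 = 64.1 m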